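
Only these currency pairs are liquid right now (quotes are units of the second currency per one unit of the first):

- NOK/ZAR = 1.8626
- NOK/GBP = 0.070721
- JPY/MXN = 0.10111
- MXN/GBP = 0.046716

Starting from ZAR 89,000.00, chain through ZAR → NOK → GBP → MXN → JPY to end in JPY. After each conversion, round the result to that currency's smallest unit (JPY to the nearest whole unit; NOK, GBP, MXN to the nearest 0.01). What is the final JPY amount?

JPY 715,417

ZAR 89,000.00 ÷ 1.8626 = NOK 47,782.67
NOK 47,782.67 × 0.070721 = GBP 3,379.24
GBP 3,379.24 ÷ 0.046716 = MXN 72,335.82
MXN 72,335.82 ÷ 0.10111 = JPY 715,417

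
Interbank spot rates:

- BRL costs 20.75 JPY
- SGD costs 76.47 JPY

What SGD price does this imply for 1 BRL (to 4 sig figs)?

1 BRL × 20.75 = 20.75 JPY
20.75 JPY ÷ 76.47 = 0.271348 SGD

BRL/SGD = 0.2713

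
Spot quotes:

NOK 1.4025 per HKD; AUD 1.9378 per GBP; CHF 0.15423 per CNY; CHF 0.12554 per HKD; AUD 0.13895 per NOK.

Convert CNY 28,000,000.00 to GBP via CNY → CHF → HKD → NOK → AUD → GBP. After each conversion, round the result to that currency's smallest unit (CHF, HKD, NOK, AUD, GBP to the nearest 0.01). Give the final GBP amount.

CNY 28,000,000.00 × 0.15423 = CHF 4,318,440.00
CHF 4,318,440.00 ÷ 0.12554 = HKD 34,398,916.68
HKD 34,398,916.68 × 1.4025 = NOK 48,244,480.64
NOK 48,244,480.64 × 0.13895 = AUD 6,703,570.58
AUD 6,703,570.58 ÷ 1.9378 = GBP 3,459,371.75

GBP 3,459,371.75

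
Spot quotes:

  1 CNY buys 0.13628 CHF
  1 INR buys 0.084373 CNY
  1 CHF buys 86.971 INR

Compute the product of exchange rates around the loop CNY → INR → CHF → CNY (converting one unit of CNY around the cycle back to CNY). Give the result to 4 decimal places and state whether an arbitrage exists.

1.0000 (no arbitrage)

Around CNY → INR → CHF → CNY: 1 ÷ 0.084373 ÷ 86.971 ÷ 0.13628 = 0.999977
Product ≈ 1 (deviation 0.002%, within rounding noise).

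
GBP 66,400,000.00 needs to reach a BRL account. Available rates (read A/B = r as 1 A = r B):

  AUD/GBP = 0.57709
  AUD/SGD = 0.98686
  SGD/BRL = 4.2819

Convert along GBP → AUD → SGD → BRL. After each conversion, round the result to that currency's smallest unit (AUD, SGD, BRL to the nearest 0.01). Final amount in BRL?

GBP 66,400,000.00 ÷ 0.57709 = AUD 115,060,042.63
AUD 115,060,042.63 × 0.98686 = SGD 113,548,153.67
SGD 113,548,153.67 × 4.2819 = BRL 486,201,839.20

BRL 486,201,839.20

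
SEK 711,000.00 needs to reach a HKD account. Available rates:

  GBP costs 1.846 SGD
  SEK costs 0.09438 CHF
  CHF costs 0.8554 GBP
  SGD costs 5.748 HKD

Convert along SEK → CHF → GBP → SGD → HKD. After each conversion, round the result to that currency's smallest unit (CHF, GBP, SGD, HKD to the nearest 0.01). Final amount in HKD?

HKD 609,070.15

SEK 711,000.00 × 0.09438 = CHF 67,104.18
CHF 67,104.18 × 0.8554 = GBP 57,400.92
GBP 57,400.92 × 1.846 = SGD 105,962.10
SGD 105,962.10 × 5.748 = HKD 609,070.15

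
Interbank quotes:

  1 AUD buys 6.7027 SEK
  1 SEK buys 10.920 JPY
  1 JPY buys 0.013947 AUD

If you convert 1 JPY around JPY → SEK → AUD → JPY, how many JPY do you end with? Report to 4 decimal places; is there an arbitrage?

Around JPY → SEK → AUD → JPY: 1 ÷ 10.920 ÷ 6.7027 ÷ 0.013947 = 0.979595
Product < 1; profitable direction is JPY → AUD → SEK → JPY.

0.9796 (arbitrage exists)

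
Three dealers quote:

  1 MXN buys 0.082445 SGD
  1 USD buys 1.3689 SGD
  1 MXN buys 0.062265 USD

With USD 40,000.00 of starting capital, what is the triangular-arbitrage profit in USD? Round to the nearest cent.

Profitable loop is USD → SGD → MXN → USD:
USD 40,000.00 × 1.3689 = SGD 54,756.00
SGD 54,756.00 ÷ 0.082445 = MXN 664,151.86
MXN 664,151.86 × 0.062265 = USD 41,353.42
Profit = USD 41,353.42 − USD 40,000.00

Profit: USD 1,353.42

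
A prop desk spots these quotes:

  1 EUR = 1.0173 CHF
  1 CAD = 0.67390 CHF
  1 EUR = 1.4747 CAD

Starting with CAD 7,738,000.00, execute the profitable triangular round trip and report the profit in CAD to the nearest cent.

Profitable loop is CAD → EUR → CHF → CAD:
CAD 7,738,000.00 ÷ 1.4747 = EUR 5,247,168.92
EUR 5,247,168.92 × 1.0173 = CHF 5,337,944.94
CHF 5,337,944.94 ÷ 0.67390 = CAD 7,920,974.83
Profit = CAD 7,920,974.83 − CAD 7,738,000.00

Profit: CAD 182,974.83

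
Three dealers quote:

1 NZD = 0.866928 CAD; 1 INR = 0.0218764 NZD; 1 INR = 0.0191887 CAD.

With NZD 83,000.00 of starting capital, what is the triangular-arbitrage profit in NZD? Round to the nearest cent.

Profit: NZD 977.85

Profitable loop is NZD → INR → CAD → NZD:
NZD 83,000.00 ÷ 0.0218764 = INR 3,794,042.90
INR 3,794,042.90 × 0.0191887 = CAD 72,802.75
CAD 72,802.75 ÷ 0.866928 = NZD 83,977.85
Profit = NZD 83,977.85 − NZD 83,000.00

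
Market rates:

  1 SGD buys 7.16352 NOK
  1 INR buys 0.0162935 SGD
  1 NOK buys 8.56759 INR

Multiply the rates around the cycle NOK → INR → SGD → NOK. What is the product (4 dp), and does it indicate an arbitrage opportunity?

Around NOK → INR → SGD → NOK: 1 × 8.56759 × 0.0162935 × 7.16352 = 0.999999
Product ≈ 1 (deviation 0.000%, within rounding noise).

1.0000 (no arbitrage)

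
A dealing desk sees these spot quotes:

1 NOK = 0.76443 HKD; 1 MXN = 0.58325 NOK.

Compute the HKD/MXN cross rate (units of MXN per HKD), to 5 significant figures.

1 HKD ÷ 0.76443 = 1.30816 NOK
1.30816 NOK ÷ 0.58325 = 2.24289 MXN

HKD/MXN = 2.2429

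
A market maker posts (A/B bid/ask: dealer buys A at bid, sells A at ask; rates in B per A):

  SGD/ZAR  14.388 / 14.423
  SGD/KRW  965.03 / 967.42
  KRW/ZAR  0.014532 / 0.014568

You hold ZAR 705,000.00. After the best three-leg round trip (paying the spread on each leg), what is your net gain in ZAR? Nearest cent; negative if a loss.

Net profit: ZAR 14,738.20

Best loop ZAR → KRW → SGD → ZAR:
ZAR 705,000.00 ÷ 0.014568 (buy KRW at ask) = KRW 48,393,740
KRW 48,393,740 ÷ 967.42 (buy SGD at ask) = SGD 50,023.51
SGD 50,023.51 × 14.388 (sell SGD at bid) = ZAR 719,738.20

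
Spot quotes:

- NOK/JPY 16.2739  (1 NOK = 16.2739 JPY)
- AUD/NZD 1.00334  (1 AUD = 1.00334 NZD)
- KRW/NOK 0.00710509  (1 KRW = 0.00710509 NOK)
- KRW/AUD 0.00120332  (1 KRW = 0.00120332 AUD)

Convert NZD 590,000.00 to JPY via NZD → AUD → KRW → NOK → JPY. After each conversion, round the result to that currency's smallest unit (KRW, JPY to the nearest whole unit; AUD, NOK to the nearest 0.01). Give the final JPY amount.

NZD 590,000.00 ÷ 1.00334 = AUD 588,035.96
AUD 588,035.96 ÷ 0.00120332 = KRW 488,677,958
KRW 488,677,958 × 0.00710509 = NOK 3,472,100.87
NOK 3,472,100.87 × 16.2739 = JPY 56,504,622

JPY 56,504,622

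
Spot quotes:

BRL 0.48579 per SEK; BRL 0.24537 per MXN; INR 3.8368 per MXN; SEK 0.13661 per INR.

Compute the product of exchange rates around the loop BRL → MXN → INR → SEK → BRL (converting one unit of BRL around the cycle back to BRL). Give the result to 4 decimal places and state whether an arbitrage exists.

Around BRL → MXN → INR → SEK → BRL: 1 ÷ 0.24537 × 3.8368 × 0.13661 × 0.48579 = 1.037717
Product > 1; profitable direction is BRL → MXN → INR → SEK → BRL.

1.0377 (arbitrage exists)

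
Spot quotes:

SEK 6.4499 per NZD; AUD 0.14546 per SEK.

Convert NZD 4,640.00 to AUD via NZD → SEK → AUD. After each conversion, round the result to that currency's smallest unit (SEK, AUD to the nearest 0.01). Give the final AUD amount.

AUD 4,353.26

NZD 4,640.00 × 6.4499 = SEK 29,927.54
SEK 29,927.54 × 0.14546 = AUD 4,353.26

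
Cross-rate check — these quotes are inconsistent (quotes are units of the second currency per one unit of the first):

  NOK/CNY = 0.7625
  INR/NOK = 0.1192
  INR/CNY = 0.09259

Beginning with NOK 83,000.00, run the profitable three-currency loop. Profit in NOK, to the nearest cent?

Profitable loop is NOK → INR → CNY → NOK:
NOK 83,000.00 ÷ 0.1192 = INR 696,308.72
INR 696,308.72 × 0.09259 = CNY 64,471.22
CNY 64,471.22 ÷ 0.7625 = NOK 84,552.43
Profit = NOK 84,552.43 − NOK 83,000.00

Profit: NOK 1,552.43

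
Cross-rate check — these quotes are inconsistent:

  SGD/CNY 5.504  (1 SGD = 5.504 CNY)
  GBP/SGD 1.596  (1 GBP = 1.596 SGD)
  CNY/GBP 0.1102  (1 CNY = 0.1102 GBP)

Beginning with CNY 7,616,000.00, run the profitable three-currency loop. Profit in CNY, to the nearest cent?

Profit: CNY 251,450.67

Profitable loop is CNY → SGD → GBP → CNY:
CNY 7,616,000.00 ÷ 5.504 = SGD 1,383,720.93
SGD 1,383,720.93 ÷ 1.596 = GBP 866,993.06
GBP 866,993.06 ÷ 0.1102 = CNY 7,867,450.67
Profit = CNY 7,867,450.67 − CNY 7,616,000.00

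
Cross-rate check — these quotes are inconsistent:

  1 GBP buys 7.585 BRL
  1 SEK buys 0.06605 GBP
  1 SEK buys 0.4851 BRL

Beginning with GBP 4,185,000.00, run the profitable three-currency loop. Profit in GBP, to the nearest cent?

Profit: GBP 137,077.95

Profitable loop is GBP → BRL → SEK → GBP:
GBP 4,185,000.00 × 7.585 = BRL 31,743,225.00
BRL 31,743,225.00 ÷ 0.4851 = SEK 65,436,456.40
SEK 65,436,456.40 × 0.06605 = GBP 4,322,077.95
Profit = GBP 4,322,077.95 − GBP 4,185,000.00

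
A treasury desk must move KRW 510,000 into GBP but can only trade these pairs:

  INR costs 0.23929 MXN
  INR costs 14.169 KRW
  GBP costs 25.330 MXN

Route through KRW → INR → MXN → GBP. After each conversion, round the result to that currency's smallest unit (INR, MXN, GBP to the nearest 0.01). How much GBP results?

GBP 340.03

KRW 510,000 ÷ 14.169 = INR 35,994.07
INR 35,994.07 × 0.23929 = MXN 8,613.02
MXN 8,613.02 ÷ 25.330 = GBP 340.03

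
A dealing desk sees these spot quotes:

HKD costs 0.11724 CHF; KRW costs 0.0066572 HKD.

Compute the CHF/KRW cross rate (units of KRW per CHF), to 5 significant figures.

CHF/KRW = 1281.2

1 CHF ÷ 0.11724 = 8.52951 HKD
8.52951 HKD ÷ 0.0066572 = 1281.25 KRW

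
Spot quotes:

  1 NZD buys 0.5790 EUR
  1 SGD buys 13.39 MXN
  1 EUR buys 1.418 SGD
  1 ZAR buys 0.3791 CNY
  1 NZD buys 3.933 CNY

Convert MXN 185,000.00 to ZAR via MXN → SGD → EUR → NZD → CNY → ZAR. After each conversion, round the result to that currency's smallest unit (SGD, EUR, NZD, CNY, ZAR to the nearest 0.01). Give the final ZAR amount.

ZAR 174,584.83

MXN 185,000.00 ÷ 13.39 = SGD 13,816.28
SGD 13,816.28 ÷ 1.418 = EUR 9,743.50
EUR 9,743.50 ÷ 0.5790 = NZD 16,828.15
NZD 16,828.15 × 3.933 = CNY 66,185.11
CNY 66,185.11 ÷ 0.3791 = ZAR 174,584.83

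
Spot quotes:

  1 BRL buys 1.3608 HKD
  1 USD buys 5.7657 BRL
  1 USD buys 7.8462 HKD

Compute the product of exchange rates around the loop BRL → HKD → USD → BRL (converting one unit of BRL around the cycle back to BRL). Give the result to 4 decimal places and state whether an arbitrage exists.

Around BRL → HKD → USD → BRL: 1 × 1.3608 ÷ 7.8462 × 5.7657 = 0.999970
Product ≈ 1 (deviation 0.003%, within rounding noise).

1.0000 (no arbitrage)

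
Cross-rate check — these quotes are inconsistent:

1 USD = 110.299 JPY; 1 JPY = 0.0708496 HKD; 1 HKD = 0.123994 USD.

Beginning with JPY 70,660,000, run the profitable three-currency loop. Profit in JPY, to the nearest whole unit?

Profit: JPY 2,262,909

Profitable loop is JPY → USD → HKD → JPY:
JPY 70,660,000 ÷ 110.299 = USD 640,622.31
USD 640,622.31 ÷ 0.123994 = HKD 5,166,558.93
HKD 5,166,558.93 ÷ 0.0708496 = JPY 72,922,909
Profit = JPY 72,922,909 − JPY 70,660,000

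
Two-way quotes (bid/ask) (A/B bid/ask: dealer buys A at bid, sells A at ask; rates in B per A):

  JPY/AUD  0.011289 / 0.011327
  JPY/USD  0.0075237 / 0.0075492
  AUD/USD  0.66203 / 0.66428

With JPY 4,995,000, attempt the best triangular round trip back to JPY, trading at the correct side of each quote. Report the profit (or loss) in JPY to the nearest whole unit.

Net result: JPY -398 (no profitable arbitrage after spreads)

Best loop JPY → USD → AUD → JPY:
JPY 4,995,000 × 0.0075237 (sell JPY at bid) = USD 37,580.88
USD 37,580.88 ÷ 0.66428 (buy AUD at ask) = AUD 56,573.86
AUD 56,573.86 ÷ 0.011327 (buy JPY at ask) = JPY 4,994,602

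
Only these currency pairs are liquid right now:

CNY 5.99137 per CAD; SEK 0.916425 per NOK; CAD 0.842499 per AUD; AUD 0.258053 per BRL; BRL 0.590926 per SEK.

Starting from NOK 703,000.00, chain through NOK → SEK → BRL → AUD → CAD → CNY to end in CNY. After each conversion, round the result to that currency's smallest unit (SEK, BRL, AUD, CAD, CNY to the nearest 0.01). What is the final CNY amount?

CNY 495,895.09

NOK 703,000.00 × 0.916425 = SEK 644,246.78
SEK 644,246.78 × 0.590926 = BRL 380,702.17
BRL 380,702.17 × 0.258053 = AUD 98,241.34
AUD 98,241.34 × 0.842499 = CAD 82,768.23
CAD 82,768.23 × 5.99137 = CNY 495,895.09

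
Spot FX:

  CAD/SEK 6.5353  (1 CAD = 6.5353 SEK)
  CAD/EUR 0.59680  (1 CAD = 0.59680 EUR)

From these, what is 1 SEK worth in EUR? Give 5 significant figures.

SEK/EUR = 0.091319

1 SEK ÷ 6.5353 = 0.153015 CAD
0.153015 CAD × 0.59680 = 0.0913194 EUR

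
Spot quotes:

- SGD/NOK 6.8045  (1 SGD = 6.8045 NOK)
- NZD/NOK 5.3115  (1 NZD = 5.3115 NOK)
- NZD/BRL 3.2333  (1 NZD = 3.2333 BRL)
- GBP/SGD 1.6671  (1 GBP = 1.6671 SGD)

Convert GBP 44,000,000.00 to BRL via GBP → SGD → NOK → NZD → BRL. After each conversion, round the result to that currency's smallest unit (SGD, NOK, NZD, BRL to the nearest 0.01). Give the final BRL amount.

GBP 44,000,000.00 × 1.6671 = SGD 73,352,400.00
SGD 73,352,400.00 × 6.8045 = NOK 499,126,405.80
NOK 499,126,405.80 ÷ 5.3115 = NZD 93,970,894.44
NZD 93,970,894.44 × 3.2333 = BRL 303,836,092.99

BRL 303,836,092.99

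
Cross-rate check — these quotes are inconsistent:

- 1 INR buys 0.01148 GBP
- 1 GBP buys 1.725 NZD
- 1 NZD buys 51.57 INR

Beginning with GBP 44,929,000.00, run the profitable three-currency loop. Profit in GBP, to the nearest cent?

Profit: GBP 954,323.86

Profitable loop is GBP → NZD → INR → GBP:
GBP 44,929,000.00 × 1.725 = NZD 77,502,525.00
NZD 77,502,525.00 × 51.57 = INR 3,996,805,214.25
INR 3,996,805,214.25 × 0.01148 = GBP 45,883,323.86
Profit = GBP 45,883,323.86 − GBP 44,929,000.00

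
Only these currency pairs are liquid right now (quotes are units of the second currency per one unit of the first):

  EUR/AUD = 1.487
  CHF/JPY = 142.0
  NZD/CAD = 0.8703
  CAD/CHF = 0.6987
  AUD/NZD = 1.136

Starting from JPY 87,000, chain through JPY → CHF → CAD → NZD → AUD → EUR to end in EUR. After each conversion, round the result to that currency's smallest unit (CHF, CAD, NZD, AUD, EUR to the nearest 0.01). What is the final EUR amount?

EUR 596.47

JPY 87,000 ÷ 142.0 = CHF 612.68
CHF 612.68 ÷ 0.6987 = CAD 876.89
CAD 876.89 ÷ 0.8703 = NZD 1,007.57
NZD 1,007.57 ÷ 1.136 = AUD 886.95
AUD 886.95 ÷ 1.487 = EUR 596.47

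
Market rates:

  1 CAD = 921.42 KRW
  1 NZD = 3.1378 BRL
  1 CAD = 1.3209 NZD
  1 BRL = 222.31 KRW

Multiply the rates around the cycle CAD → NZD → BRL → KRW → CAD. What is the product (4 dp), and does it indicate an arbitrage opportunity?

1.0000 (no arbitrage)

Around CAD → NZD → BRL → KRW → CAD: 1 × 1.3209 × 3.1378 × 222.31 ÷ 921.42 = 0.999992
Product ≈ 1 (deviation 0.001%, within rounding noise).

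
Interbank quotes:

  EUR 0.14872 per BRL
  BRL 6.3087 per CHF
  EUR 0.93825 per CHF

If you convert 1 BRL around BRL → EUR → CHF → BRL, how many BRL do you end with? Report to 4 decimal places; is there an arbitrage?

Around BRL → EUR → CHF → BRL: 1 × 0.14872 ÷ 0.93825 × 6.3087 = 0.999979
Product ≈ 1 (deviation 0.002%, within rounding noise).

1.0000 (no arbitrage)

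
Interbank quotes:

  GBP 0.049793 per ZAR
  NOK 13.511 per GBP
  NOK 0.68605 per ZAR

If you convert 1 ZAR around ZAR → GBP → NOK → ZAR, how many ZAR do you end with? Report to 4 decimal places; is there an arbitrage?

Around ZAR → GBP → NOK → ZAR: 1 × 0.049793 × 13.511 ÷ 0.68605 = 0.980618
Product < 1; profitable direction is ZAR → NOK → GBP → ZAR.

0.9806 (arbitrage exists)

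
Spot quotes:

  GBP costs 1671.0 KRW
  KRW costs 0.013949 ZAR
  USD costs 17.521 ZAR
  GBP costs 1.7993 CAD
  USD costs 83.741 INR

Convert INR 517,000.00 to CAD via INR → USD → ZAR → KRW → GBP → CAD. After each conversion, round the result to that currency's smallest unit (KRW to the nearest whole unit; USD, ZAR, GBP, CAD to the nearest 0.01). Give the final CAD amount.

CAD 8,350.17

INR 517,000.00 ÷ 83.741 = USD 6,173.80
USD 6,173.80 × 17.521 = ZAR 108,171.15
ZAR 108,171.15 ÷ 0.013949 = KRW 7,754,760
KRW 7,754,760 ÷ 1671.0 = GBP 4,640.79
GBP 4,640.79 × 1.7993 = CAD 8,350.17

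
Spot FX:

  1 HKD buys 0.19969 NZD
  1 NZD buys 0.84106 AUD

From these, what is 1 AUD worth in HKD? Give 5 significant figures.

AUD/HKD = 5.9541

1 AUD ÷ 0.84106 = 1.18898 NZD
1.18898 NZD ÷ 0.19969 = 5.95411 HKD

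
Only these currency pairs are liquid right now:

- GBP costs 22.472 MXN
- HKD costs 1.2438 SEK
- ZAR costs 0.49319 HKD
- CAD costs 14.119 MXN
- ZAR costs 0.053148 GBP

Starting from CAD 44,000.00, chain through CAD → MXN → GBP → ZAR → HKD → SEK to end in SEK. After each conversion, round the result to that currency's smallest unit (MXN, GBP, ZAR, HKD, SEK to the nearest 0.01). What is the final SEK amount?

CAD 44,000.00 × 14.119 = MXN 621,236.00
MXN 621,236.00 ÷ 22.472 = GBP 27,644.89
GBP 27,644.89 ÷ 0.053148 = ZAR 520,149.21
ZAR 520,149.21 × 0.49319 = HKD 256,532.39
HKD 256,532.39 × 1.2438 = SEK 319,074.99

SEK 319,074.99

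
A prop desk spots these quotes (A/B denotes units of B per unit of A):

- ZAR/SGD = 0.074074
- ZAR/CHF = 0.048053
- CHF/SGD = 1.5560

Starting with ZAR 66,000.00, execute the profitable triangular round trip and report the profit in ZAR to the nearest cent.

Profitable loop is ZAR → CHF → SGD → ZAR:
ZAR 66,000.00 × 0.048053 = CHF 3,171.50
CHF 3,171.50 × 1.5560 = SGD 4,934.85
SGD 4,934.85 ÷ 0.074074 = ZAR 66,620.55
Profit = ZAR 66,620.55 − ZAR 66,000.00

Profit: ZAR 620.55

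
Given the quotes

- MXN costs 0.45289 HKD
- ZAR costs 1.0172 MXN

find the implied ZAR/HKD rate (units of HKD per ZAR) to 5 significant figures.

ZAR/HKD = 0.46068

1 ZAR × 1.0172 = 1.0172 MXN
1.0172 MXN × 0.45289 = 0.46068 HKD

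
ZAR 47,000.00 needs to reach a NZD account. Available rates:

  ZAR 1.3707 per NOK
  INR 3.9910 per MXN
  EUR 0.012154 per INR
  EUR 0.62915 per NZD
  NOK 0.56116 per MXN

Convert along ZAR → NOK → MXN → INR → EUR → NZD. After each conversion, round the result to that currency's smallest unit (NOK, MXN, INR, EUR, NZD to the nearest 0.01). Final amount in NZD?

NZD 4,711.02

ZAR 47,000.00 ÷ 1.3707 = NOK 34,289.05
NOK 34,289.05 ÷ 0.56116 = MXN 61,103.87
MXN 61,103.87 × 3.9910 = INR 243,865.55
INR 243,865.55 × 0.012154 = EUR 2,963.94
EUR 2,963.94 ÷ 0.62915 = NZD 4,711.02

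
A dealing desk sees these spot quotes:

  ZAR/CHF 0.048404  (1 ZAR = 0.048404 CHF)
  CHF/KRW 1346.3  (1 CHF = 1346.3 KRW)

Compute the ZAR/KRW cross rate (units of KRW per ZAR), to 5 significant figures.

1 ZAR × 0.048404 = 0.048404 CHF
0.048404 CHF × 1346.3 = 65.1663 KRW

ZAR/KRW = 65.166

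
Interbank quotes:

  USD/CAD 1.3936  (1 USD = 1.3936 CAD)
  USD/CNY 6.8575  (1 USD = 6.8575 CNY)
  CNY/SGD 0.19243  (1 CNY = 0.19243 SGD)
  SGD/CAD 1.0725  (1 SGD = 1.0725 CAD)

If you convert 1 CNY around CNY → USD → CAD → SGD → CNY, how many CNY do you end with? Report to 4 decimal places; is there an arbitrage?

0.9847 (arbitrage exists)

Around CNY → USD → CAD → SGD → CNY: 1 ÷ 6.8575 × 1.3936 ÷ 1.0725 ÷ 0.19243 = 0.984696
Product < 1; profitable direction is CNY → SGD → CAD → USD → CNY.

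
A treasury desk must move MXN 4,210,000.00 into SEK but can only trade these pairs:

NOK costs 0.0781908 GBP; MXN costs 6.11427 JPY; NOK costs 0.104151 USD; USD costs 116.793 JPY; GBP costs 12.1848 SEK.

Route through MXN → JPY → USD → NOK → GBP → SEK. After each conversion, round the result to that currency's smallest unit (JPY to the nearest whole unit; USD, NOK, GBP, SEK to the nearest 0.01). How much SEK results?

SEK 2,016,139.17

MXN 4,210,000.00 × 6.11427 = JPY 25,741,077
JPY 25,741,077 ÷ 116.793 = USD 220,399.14
USD 220,399.14 ÷ 0.104151 = NOK 2,116,150.01
NOK 2,116,150.01 × 0.0781908 = GBP 165,463.46
GBP 165,463.46 × 12.1848 = SEK 2,016,139.17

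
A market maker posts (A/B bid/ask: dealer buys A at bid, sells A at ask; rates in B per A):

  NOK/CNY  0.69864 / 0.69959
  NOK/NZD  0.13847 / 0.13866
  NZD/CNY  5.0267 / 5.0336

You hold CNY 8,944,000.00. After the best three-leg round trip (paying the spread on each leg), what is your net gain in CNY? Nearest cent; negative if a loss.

Net profit: CNY 8,726.99

Best loop CNY → NZD → NOK → CNY:
CNY 8,944,000.00 ÷ 5.0336 (buy NZD at ask) = NZD 1,776,859.50
NZD 1,776,859.50 ÷ 0.13866 (buy NOK at ask) = NOK 12,814,506.74
NOK 12,814,506.74 × 0.69864 (sell NOK at bid) = CNY 8,952,726.99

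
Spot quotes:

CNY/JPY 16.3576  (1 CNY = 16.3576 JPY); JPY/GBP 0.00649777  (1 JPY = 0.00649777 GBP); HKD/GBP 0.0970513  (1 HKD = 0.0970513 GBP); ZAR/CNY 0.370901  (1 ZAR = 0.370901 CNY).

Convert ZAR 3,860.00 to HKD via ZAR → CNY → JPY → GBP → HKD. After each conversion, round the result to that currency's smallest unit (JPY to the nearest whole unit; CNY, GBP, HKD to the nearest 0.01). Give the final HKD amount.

ZAR 3,860.00 × 0.370901 = CNY 1,431.68
CNY 1,431.68 × 16.3576 = JPY 23,419
JPY 23,419 × 0.00649777 = GBP 152.17
GBP 152.17 ÷ 0.0970513 = HKD 1,567.93

HKD 1,567.93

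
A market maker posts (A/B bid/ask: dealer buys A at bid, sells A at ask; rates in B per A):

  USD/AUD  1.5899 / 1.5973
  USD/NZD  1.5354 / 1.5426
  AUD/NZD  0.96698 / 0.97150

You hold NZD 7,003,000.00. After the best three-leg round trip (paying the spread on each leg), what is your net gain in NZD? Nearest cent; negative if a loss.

Best loop NZD → USD → AUD → NZD:
NZD 7,003,000.00 ÷ 1.5426 (buy USD at ask) = USD 4,539,738.10
USD 4,539,738.10 × 1.5899 (sell USD at bid) = AUD 7,217,729.61
AUD 7,217,729.61 × 0.96698 (sell AUD at bid) = NZD 6,979,400.18

Net result: NZD -23,599.82 (no profitable arbitrage after spreads)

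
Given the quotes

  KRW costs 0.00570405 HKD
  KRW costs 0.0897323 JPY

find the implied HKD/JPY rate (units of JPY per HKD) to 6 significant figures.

1 HKD ÷ 0.00570405 = 175.314 KRW
175.314 KRW × 0.0897323 = 15.7313 JPY

HKD/JPY = 15.7313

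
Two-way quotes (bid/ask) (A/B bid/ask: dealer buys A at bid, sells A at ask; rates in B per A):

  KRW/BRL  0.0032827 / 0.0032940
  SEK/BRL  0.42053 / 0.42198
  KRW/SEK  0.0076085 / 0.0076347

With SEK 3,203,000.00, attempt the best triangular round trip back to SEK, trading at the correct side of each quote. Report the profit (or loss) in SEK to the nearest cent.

Net profit: SEK 60,655.35

Best loop SEK → KRW → BRL → SEK:
SEK 3,203,000.00 ÷ 0.0076347 (buy KRW at ask) = KRW 419,531,874
KRW 419,531,874 × 0.0032827 (sell KRW at bid) = BRL 1,377,197.28
BRL 1,377,197.28 ÷ 0.42198 (buy SEK at ask) = SEK 3,263,655.35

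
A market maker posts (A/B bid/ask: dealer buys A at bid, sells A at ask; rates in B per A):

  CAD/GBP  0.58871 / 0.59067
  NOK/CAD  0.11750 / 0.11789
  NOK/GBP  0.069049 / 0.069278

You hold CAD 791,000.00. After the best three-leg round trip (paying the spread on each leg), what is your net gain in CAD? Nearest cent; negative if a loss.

Net result: CAD -1,194.01 (no profitable arbitrage after spreads)

Best loop CAD → GBP → NOK → CAD:
CAD 791,000.00 × 0.58871 (sell CAD at bid) = GBP 465,669.61
GBP 465,669.61 ÷ 0.069278 (buy NOK at ask) = NOK 6,721,753.08
NOK 6,721,753.08 × 0.11750 (sell NOK at bid) = CAD 789,805.99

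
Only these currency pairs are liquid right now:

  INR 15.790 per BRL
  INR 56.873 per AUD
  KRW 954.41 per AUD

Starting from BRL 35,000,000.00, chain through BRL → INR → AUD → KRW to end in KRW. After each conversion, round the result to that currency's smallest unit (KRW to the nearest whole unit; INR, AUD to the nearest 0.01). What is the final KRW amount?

KRW 9,274,254,679

BRL 35,000,000.00 × 15.790 = INR 552,650,000.00
INR 552,650,000.00 ÷ 56.873 = AUD 9,717,264.78
AUD 9,717,264.78 × 954.41 = KRW 9,274,254,679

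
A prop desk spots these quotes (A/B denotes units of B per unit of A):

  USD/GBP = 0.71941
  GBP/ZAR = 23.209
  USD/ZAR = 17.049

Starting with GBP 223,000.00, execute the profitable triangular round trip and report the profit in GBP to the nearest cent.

Profitable loop is GBP → USD → ZAR → GBP:
GBP 223,000.00 ÷ 0.71941 = USD 309,976.23
USD 309,976.23 × 17.049 = ZAR 5,284,784.75
ZAR 5,284,784.75 ÷ 23.209 = GBP 227,704.11
Profit = GBP 227,704.11 − GBP 223,000.00

Profit: GBP 4,704.11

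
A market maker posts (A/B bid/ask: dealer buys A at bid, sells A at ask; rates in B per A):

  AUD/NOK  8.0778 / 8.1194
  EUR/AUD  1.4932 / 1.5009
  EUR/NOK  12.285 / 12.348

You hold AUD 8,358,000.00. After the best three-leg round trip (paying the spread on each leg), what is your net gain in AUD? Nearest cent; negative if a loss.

Net profit: AUD 67,619.31

Best loop AUD → EUR → NOK → AUD:
AUD 8,358,000.00 ÷ 1.5009 (buy EUR at ask) = EUR 5,568,658.80
EUR 5,568,658.80 × 12.285 (sell EUR at bid) = NOK 68,410,973.42
NOK 68,410,973.42 ÷ 8.1194 (buy AUD at ask) = AUD 8,425,619.31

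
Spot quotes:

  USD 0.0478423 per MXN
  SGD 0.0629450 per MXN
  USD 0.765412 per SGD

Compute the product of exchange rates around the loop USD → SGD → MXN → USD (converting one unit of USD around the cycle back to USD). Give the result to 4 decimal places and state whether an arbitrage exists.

Around USD → SGD → MXN → USD: 1 ÷ 0.765412 ÷ 0.0629450 × 0.0478423 = 0.993014
Product < 1; profitable direction is USD → MXN → SGD → USD.

0.9930 (arbitrage exists)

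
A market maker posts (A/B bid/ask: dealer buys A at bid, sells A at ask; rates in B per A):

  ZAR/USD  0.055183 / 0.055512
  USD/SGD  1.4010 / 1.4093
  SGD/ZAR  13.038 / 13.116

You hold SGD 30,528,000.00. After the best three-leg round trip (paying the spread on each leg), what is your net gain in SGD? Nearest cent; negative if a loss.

Best loop SGD → ZAR → USD → SGD:
SGD 30,528,000.00 × 13.038 (sell SGD at bid) = ZAR 398,024,064.00
ZAR 398,024,064.00 × 0.055183 (sell ZAR at bid) = USD 21,964,161.92
USD 21,964,161.92 × 1.4010 (sell USD at bid) = SGD 30,771,790.86

Net profit: SGD 243,790.86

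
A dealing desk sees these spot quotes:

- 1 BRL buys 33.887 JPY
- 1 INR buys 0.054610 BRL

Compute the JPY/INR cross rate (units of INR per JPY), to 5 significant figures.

JPY/INR = 0.54037

1 JPY ÷ 33.887 = 0.0295098 BRL
0.0295098 BRL ÷ 0.054610 = 0.540374 INR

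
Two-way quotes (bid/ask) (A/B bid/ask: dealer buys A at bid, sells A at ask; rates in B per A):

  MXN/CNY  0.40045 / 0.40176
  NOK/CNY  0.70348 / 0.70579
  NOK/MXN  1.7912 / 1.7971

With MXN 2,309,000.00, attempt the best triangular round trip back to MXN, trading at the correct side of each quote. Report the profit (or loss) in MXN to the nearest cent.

Best loop MXN → CNY → NOK → MXN:
MXN 2,309,000.00 × 0.40045 (sell MXN at bid) = CNY 924,639.05
CNY 924,639.05 ÷ 0.70579 (buy NOK at ask) = NOK 1,310,076.72
NOK 1,310,076.72 × 1.7912 (sell NOK at bid) = MXN 2,346,609.43

Net profit: MXN 37,609.43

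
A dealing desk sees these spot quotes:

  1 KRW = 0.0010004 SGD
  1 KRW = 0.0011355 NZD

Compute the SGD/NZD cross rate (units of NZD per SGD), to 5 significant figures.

1 SGD ÷ 0.0010004 = 999.6 KRW
999.6 KRW × 0.0011355 = 1.13505 NZD

SGD/NZD = 1.1350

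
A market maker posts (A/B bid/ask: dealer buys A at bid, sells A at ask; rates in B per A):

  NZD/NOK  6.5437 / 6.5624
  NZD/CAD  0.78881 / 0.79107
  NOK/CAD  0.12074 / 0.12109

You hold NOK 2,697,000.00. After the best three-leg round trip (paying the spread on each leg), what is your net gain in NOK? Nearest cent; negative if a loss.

Net result: NOK -3,353.61 (no profitable arbitrage after spreads)

Best loop NOK → CAD → NZD → NOK:
NOK 2,697,000.00 × 0.12074 (sell NOK at bid) = CAD 325,635.78
CAD 325,635.78 ÷ 0.79107 (buy NZD at ask) = NZD 411,639.65
NZD 411,639.65 × 6.5437 (sell NZD at bid) = NOK 2,693,646.39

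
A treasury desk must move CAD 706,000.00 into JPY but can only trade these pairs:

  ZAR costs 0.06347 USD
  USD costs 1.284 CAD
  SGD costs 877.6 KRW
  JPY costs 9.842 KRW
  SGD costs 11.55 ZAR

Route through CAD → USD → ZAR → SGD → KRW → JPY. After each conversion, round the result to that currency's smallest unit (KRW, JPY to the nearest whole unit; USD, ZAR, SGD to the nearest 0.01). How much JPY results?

CAD 706,000.00 ÷ 1.284 = USD 549,844.24
USD 549,844.24 ÷ 0.06347 = ZAR 8,663,057.19
ZAR 8,663,057.19 ÷ 11.55 = SGD 750,048.24
SGD 750,048.24 × 877.6 = KRW 658,242,335
KRW 658,242,335 ÷ 9.842 = JPY 66,880,953

JPY 66,880,953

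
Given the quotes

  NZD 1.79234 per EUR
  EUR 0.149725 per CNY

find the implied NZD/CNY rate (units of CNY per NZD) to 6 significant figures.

1 NZD ÷ 1.79234 = 0.55793 EUR
0.55793 EUR ÷ 0.149725 = 3.72636 CNY

NZD/CNY = 3.72636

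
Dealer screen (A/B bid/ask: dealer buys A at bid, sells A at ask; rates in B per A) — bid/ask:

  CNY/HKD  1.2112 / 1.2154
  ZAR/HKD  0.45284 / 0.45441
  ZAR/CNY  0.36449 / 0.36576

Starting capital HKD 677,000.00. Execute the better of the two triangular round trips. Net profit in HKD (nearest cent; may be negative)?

Best loop HKD → CNY → ZAR → HKD:
HKD 677,000.00 ÷ 1.2154 (buy CNY at ask) = CNY 557,018.27
CNY 557,018.27 ÷ 0.36576 (buy ZAR at ask) = ZAR 1,522,906.46
ZAR 1,522,906.46 × 0.45284 (sell ZAR at bid) = HKD 689,632.96

Net profit: HKD 12,632.96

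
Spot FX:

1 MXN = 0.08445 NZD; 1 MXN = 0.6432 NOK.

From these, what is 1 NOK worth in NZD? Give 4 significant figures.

NOK/NZD = 0.1313

1 NOK ÷ 0.6432 = 1.55473 MXN
1.55473 MXN × 0.08445 = 0.131297 NZD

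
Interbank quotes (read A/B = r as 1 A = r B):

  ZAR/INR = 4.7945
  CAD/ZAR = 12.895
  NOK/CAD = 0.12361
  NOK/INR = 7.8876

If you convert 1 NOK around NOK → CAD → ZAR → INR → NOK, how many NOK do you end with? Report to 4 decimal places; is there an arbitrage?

0.9689 (arbitrage exists)

Around NOK → CAD → ZAR → INR → NOK: 1 × 0.12361 × 12.895 × 4.7945 ÷ 7.8876 = 0.968888
Product < 1; profitable direction is NOK → INR → ZAR → CAD → NOK.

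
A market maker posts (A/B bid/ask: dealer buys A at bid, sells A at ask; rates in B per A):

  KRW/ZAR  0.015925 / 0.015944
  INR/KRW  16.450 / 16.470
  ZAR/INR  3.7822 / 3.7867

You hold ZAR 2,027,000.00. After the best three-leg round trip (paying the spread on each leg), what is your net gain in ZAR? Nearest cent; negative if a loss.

Net profit: ZAR 11,458.92

Best loop ZAR → KRW → INR → ZAR:
ZAR 2,027,000.00 ÷ 0.015944 (buy KRW at ask) = KRW 127,132,464
KRW 127,132,464 ÷ 16.470 (buy INR at ask) = INR 7,719,032.40
INR 7,719,032.40 ÷ 3.7867 (buy ZAR at ask) = ZAR 2,038,458.92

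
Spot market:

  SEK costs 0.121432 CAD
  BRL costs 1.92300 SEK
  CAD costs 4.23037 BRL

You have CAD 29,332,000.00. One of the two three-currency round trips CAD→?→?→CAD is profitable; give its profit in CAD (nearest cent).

Profitable loop is CAD → SEK → BRL → CAD:
CAD 29,332,000.00 ÷ 0.121432 = SEK 241,550,826.80
SEK 241,550,826.80 ÷ 1.92300 = BRL 125,611,454.39
BRL 125,611,454.39 ÷ 4.23037 = CAD 29,692,782.05
Profit = CAD 29,692,782.05 − CAD 29,332,000.00

Profit: CAD 360,782.05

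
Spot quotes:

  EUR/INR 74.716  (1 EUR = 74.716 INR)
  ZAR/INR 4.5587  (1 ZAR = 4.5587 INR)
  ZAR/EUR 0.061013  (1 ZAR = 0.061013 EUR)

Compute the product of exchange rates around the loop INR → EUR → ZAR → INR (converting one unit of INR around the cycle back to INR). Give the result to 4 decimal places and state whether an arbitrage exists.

1.0000 (no arbitrage)

Around INR → EUR → ZAR → INR: 1 ÷ 74.716 ÷ 0.061013 × 4.5587 = 1.000012
Product ≈ 1 (deviation 0.001%, within rounding noise).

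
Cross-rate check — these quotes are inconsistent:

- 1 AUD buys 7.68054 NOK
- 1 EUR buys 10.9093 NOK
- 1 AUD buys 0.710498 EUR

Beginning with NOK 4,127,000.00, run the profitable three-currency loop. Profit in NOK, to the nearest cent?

Profit: NOK 37,879.67

Profitable loop is NOK → AUD → EUR → NOK:
NOK 4,127,000.00 ÷ 7.68054 = AUD 537,332.01
AUD 537,332.01 × 0.710498 = EUR 381,773.32
EUR 381,773.32 × 10.9093 = NOK 4,164,879.67
Profit = NOK 4,164,879.67 − NOK 4,127,000.00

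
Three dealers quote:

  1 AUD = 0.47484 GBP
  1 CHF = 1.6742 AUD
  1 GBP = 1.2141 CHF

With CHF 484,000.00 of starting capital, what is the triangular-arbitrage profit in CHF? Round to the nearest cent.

Profitable loop is CHF → GBP → AUD → CHF:
CHF 484,000.00 ÷ 1.2141 = GBP 398,649.21
GBP 398,649.21 ÷ 0.47484 = AUD 839,544.28
AUD 839,544.28 ÷ 1.6742 = CHF 501,459.97
Profit = CHF 501,459.97 − CHF 484,000.00

Profit: CHF 17,459.97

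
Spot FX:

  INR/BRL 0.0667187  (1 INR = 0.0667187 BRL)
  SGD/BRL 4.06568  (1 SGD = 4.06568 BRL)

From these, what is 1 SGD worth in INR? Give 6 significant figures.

SGD/INR = 60.9376

1 SGD × 4.06568 = 4.06568 BRL
4.06568 BRL ÷ 0.0667187 = 60.9376 INR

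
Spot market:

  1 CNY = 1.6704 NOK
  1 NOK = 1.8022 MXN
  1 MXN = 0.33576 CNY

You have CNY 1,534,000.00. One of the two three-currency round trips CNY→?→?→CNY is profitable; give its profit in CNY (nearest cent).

Profitable loop is CNY → NOK → MXN → CNY:
CNY 1,534,000.00 × 1.6704 = NOK 2,562,393.60
NOK 2,562,393.60 × 1.8022 = MXN 4,617,945.75
MXN 4,617,945.75 × 0.33576 = CNY 1,550,521.46
Profit = CNY 1,550,521.46 − CNY 1,534,000.00

Profit: CNY 16,521.46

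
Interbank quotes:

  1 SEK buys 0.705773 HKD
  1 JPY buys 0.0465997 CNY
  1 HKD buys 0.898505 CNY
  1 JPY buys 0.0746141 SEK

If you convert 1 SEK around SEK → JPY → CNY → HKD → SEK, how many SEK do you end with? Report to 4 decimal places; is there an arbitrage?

Around SEK → JPY → CNY → HKD → SEK: 1 ÷ 0.0746141 × 0.0465997 ÷ 0.898505 ÷ 0.705773 = 0.984865
Product < 1; profitable direction is SEK → HKD → CNY → JPY → SEK.

0.9849 (arbitrage exists)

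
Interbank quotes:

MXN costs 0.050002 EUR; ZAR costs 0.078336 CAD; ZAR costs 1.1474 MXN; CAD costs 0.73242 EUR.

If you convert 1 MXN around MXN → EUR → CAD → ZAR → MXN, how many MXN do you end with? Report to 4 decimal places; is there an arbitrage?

Around MXN → EUR → CAD → ZAR → MXN: 1 × 0.050002 ÷ 0.73242 ÷ 0.078336 × 1.1474 = 0.999955
Product ≈ 1 (deviation 0.004%, within rounding noise).

1.0000 (no arbitrage)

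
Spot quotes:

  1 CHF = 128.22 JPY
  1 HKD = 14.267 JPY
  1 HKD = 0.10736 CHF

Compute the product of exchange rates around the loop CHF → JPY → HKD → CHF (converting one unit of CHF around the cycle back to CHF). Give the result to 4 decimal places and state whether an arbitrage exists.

Around CHF → JPY → HKD → CHF: 1 × 128.22 ÷ 14.267 × 0.10736 = 0.964863
Product < 1; profitable direction is CHF → HKD → JPY → CHF.

0.9649 (arbitrage exists)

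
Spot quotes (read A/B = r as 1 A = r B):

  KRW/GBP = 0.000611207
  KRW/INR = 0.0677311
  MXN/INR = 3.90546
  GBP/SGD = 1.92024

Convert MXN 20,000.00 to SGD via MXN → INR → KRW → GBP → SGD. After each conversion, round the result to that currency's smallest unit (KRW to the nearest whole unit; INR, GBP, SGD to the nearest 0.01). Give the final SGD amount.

MXN 20,000.00 × 3.90546 = INR 78,109.20
INR 78,109.20 ÷ 0.0677311 = KRW 1,153,225
KRW 1,153,225 × 0.000611207 = GBP 704.86
GBP 704.86 × 1.92024 = SGD 1,353.50

SGD 1,353.50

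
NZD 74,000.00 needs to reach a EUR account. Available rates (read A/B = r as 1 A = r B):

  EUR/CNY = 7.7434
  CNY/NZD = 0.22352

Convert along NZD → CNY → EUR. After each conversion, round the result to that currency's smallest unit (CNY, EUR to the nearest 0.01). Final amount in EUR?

EUR 42,754.68

NZD 74,000.00 ÷ 0.22352 = CNY 331,066.57
CNY 331,066.57 ÷ 7.7434 = EUR 42,754.68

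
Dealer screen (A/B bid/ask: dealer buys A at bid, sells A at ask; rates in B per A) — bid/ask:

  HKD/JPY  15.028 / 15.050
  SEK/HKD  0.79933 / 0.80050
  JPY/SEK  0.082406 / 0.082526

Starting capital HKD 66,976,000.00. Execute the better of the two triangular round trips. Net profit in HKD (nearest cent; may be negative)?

Best loop HKD → SEK → JPY → HKD:
HKD 66,976,000.00 ÷ 0.80050 (buy SEK at ask) = SEK 83,667,707.68
SEK 83,667,707.68 ÷ 0.082526 (buy JPY at ask) = JPY 1,013,834,521
JPY 1,013,834,521 ÷ 15.050 (buy HKD at ask) = HKD 67,364,420.00

Net profit: HKD 388,420.00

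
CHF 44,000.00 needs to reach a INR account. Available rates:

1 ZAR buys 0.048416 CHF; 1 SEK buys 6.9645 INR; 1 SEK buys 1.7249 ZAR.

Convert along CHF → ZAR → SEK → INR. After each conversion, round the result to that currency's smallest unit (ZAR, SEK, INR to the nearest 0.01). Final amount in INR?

INR 3,669,355.47

CHF 44,000.00 ÷ 0.048416 = ZAR 908,790.48
ZAR 908,790.48 ÷ 1.7249 = SEK 526,865.60
SEK 526,865.60 × 6.9645 = INR 3,669,355.47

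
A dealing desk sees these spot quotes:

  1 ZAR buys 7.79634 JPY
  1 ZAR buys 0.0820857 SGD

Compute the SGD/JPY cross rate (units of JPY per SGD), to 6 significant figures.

SGD/JPY = 94.9781

1 SGD ÷ 0.0820857 = 12.1824 ZAR
12.1824 ZAR × 7.79634 = 94.9781 JPY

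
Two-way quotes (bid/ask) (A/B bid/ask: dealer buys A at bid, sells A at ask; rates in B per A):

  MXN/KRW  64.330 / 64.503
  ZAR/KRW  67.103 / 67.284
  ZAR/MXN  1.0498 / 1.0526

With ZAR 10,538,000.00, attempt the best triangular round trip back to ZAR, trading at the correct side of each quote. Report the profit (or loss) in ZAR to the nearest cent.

Best loop ZAR → MXN → KRW → ZAR:
ZAR 10,538,000.00 × 1.0498 (sell ZAR at bid) = MXN 11,062,792.40
MXN 11,062,792.40 × 64.330 (sell MXN at bid) = KRW 711,669,435
KRW 711,669,435 ÷ 67.284 (buy ZAR at ask) = ZAR 10,577,097.60

Net profit: ZAR 39,097.60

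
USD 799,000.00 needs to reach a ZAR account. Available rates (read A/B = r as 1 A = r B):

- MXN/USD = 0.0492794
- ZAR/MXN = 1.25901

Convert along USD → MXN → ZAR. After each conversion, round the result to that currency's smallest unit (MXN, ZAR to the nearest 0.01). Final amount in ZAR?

USD 799,000.00 ÷ 0.0492794 = MXN 16,213,671.43
MXN 16,213,671.43 ÷ 1.25901 = ZAR 12,878,111.71

ZAR 12,878,111.71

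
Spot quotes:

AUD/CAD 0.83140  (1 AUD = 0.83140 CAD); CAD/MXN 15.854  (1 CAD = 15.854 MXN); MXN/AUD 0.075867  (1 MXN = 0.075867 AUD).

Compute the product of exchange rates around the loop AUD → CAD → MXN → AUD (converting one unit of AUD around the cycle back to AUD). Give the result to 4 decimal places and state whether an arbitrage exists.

Around AUD → CAD → MXN → AUD: 1 × 0.83140 × 15.854 × 0.075867 = 1.000004
Product ≈ 1 (deviation 0.000%, within rounding noise).

1.0000 (no arbitrage)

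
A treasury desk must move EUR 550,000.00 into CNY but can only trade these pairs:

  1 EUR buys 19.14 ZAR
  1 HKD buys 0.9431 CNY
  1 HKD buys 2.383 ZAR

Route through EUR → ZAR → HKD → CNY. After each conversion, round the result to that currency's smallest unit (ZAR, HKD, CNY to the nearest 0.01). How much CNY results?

EUR 550,000.00 × 19.14 = ZAR 10,527,000.00
ZAR 10,527,000.00 ÷ 2.383 = HKD 4,417,540.91
HKD 4,417,540.91 × 0.9431 = CNY 4,166,182.83

CNY 4,166,182.83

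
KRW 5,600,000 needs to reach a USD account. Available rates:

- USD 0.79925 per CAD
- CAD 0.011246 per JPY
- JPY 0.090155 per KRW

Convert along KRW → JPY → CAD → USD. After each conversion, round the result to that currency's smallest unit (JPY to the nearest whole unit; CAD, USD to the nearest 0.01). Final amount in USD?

KRW 5,600,000 × 0.090155 = JPY 504,868
JPY 504,868 × 0.011246 = CAD 5,677.75
CAD 5,677.75 × 0.79925 = USD 4,537.94

USD 4,537.94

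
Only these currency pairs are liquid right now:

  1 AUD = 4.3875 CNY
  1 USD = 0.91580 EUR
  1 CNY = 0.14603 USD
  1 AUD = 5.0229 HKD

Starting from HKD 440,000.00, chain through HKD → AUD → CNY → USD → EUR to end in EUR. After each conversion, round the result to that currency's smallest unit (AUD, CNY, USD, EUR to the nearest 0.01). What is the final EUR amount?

HKD 440,000.00 ÷ 5.0229 = AUD 87,598.80
AUD 87,598.80 × 4.3875 = CNY 384,339.74
CNY 384,339.74 × 0.14603 = USD 56,125.13
USD 56,125.13 × 0.91580 = EUR 51,399.39

EUR 51,399.39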